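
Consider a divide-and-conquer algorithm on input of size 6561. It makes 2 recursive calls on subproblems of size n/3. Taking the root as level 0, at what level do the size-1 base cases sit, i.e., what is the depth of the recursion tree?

For divide and conquer with division factor 3:

Problem sizes at each level:
Level 0: 6561
Level 1: 2187
Level 2: 729
Level 3: 243
Level 4: 81
Level 5: 27
Level 6: 9
Level 7: 3
Level 8: 1

The root is level 0 and the size-1 base case is level 8 (the tree spans levels 0 through 8, i.e. 9 levels counting the root), so the depth is the number of divisions: log_3(6561) = 8

The recursion tree depth is log_3(6561) = 8. At each level, the problem size is divided by 3, so it takes 8 divisions to reduce to a base case of size 1. The algorithm makes 2 recursive calls at each level.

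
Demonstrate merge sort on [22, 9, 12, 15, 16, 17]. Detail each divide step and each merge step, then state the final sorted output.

Merge sort trace:

Split: [22, 9, 12, 15, 16, 17] -> [22, 9, 12] and [15, 16, 17]
  Split: [22, 9, 12] -> [22] and [9, 12]
    Split: [9, 12] -> [9] and [12]
    Merge: [9] + [12] -> [9, 12]
  Merge: [22] + [9, 12] -> [9, 12, 22]
  Split: [15, 16, 17] -> [15] and [16, 17]
    Split: [16, 17] -> [16] and [17]
    Merge: [16] + [17] -> [16, 17]
  Merge: [15] + [16, 17] -> [15, 16, 17]
Merge: [9, 12, 22] + [15, 16, 17] -> [9, 12, 15, 16, 17, 22]

Final sorted array: [9, 12, 15, 16, 17, 22]

The merge sort proceeds by recursively splitting the array and merging sorted halves.
After all merges, the sorted array is [9, 12, 15, 16, 17, 22].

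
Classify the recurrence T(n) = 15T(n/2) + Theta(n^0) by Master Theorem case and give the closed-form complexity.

Master Theorem for T(n) = 15T(n/2) + O(n^0):

a = 15, b = 2, c = 0
log_b(a) = log_2(15) = 3.9069

Case 1: c = 0 < log_2(15) = 3.9069
T(n) = O(n^(log_2 15))

For T(n) = 15T(n/2) + O(n^0): log_2(15) = 3.9069. This is Case 1 of the Master Theorem (c < log_b(a), work dominated by leaves), giving O(n^(log_2 15)).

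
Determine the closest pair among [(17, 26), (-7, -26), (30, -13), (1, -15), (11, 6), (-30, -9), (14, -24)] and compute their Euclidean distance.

Computing all pairwise distances among 7 points:

d((17, 26), (-7, -26)) = 57.2713
d((17, 26), (30, -13)) = 41.1096
d((17, 26), (1, -15)) = 44.0114
d((17, 26), (11, 6)) = 20.8806
d((17, 26), (-30, -9)) = 58.6003
d((17, 26), (14, -24)) = 50.0899
d((-7, -26), (30, -13)) = 39.2173
d((-7, -26), (1, -15)) = 13.6015 <-- minimum
d((-7, -26), (11, 6)) = 36.7151
d((-7, -26), (-30, -9)) = 28.6007
d((-7, -26), (14, -24)) = 21.095
d((30, -13), (1, -15)) = 29.0689
d((30, -13), (11, 6)) = 26.8701
d((30, -13), (-30, -9)) = 60.1332
d((30, -13), (14, -24)) = 19.4165
d((1, -15), (11, 6)) = 23.2594
d((1, -15), (-30, -9)) = 31.5753
d((1, -15), (14, -24)) = 15.8114
d((11, 6), (-30, -9)) = 43.6578
d((11, 6), (14, -24)) = 30.1496
d((-30, -9), (14, -24)) = 46.4866

Closest pair: (-7, -26) and (1, -15) with distance 13.6015

The closest pair is (-7, -26) and (1, -15) with Euclidean distance 13.6015. For 7 points, brute-force pairwise comparison is shown above. For large n, the divide-and-conquer algorithm (sort by x, recurse on halves, check the dividing strip) achieves O(n log n).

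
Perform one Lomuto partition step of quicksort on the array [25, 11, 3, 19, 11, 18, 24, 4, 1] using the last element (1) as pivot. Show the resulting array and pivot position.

Lomuto partition with pivot = 1:

Initial array: [25, 11, 3, 19, 11, 18, 24, 4, 1]

arr[0]=25 > 1: no swap
arr[1]=11 > 1: no swap
arr[2]=3 > 1: no swap
arr[3]=19 > 1: no swap
arr[4]=11 > 1: no swap
arr[5]=18 > 1: no swap
arr[6]=24 > 1: no swap
arr[7]=4 > 1: no swap

Place pivot at position 0: [1, 11, 3, 19, 11, 18, 24, 4, 25]
Pivot position: 0

After partitioning with pivot 1, the array becomes [1, 11, 3, 19, 11, 18, 24, 4, 25]. The pivot is placed at index 0. All elements to the left of the pivot are <= 1, and all elements to the right are > 1.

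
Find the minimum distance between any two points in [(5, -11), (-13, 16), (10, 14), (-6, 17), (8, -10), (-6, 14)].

Computing all pairwise distances among 6 points:

d((5, -11), (-13, 16)) = 32.45
d((5, -11), (10, 14)) = 25.4951
d((5, -11), (-6, 17)) = 30.0832
d((5, -11), (8, -10)) = 3.1623
d((5, -11), (-6, 14)) = 27.313
d((-13, 16), (10, 14)) = 23.0868
d((-13, 16), (-6, 17)) = 7.0711
d((-13, 16), (8, -10)) = 33.4215
d((-13, 16), (-6, 14)) = 7.2801
d((10, 14), (-6, 17)) = 16.2788
d((10, 14), (8, -10)) = 24.0832
d((10, 14), (-6, 14)) = 16.0
d((-6, 17), (8, -10)) = 30.4138
d((-6, 17), (-6, 14)) = 3.0 <-- minimum
d((8, -10), (-6, 14)) = 27.7849

Closest pair: (-6, 17) and (-6, 14) with distance 3.0

The closest pair is (-6, 17) and (-6, 14) with Euclidean distance 3.0. For 6 points, brute-force pairwise comparison is shown above. For large n, the divide-and-conquer algorithm (sort by x, recurse on halves, check the dividing strip) achieves O(n log n).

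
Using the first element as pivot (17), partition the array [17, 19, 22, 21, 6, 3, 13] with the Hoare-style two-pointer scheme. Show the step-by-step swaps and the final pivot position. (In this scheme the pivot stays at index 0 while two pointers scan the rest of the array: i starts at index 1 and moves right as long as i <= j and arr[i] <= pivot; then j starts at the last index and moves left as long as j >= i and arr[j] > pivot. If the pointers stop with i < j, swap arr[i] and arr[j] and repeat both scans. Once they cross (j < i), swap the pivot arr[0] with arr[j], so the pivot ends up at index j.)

Hoare-style two-pointer partition with pivot = 17:

Initial array: [17, 19, 22, 21, 6, 3, 13]

Pointers start at i = 1, j = 6.
i stops at index 1 (arr[1]=19 > 17), j stops at index 6 (arr[6]=13 <= 17): swap arr[1] and arr[6], array becomes [17, 13, 22, 21, 6, 3, 19]
i stops at index 2 (arr[2]=22 > 17), j stops at index 5 (arr[5]=3 <= 17): swap arr[2] and arr[5], array becomes [17, 13, 3, 21, 6, 22, 19]
i stops at index 3 (arr[3]=21 > 17), j stops at index 4 (arr[4]=6 <= 17): swap arr[3] and arr[4], array becomes [17, 13, 3, 6, 21, 22, 19]
i ends at 4, j ends at 3: the pointers have crossed (j < i), so scanning stops.

Swap pivot arr[0] with arr[3] to place pivot at position 3: [6, 13, 3, 17, 21, 22, 19]
Pivot position: 3

After partitioning with pivot 17, the array becomes [6, 13, 3, 17, 21, 22, 19]. The pivot is placed at index 3. All elements to the left of the pivot are <= 17, and all elements to the right are > 17.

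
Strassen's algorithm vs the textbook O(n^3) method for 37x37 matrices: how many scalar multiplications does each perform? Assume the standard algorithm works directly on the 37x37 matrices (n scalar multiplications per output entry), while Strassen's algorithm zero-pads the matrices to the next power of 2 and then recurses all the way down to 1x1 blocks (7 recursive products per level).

Matrix multiplication for 37x37 matrices:

Strassen's algorithm requires power-of-2 dimensions. Pad 37x37 to 64x64 (next power of 2).

Standard algorithm: 37^3 = 50653 multiplications
Strassen's algorithm: 7^(log2(64)) = 7^6 = 117649 multiplications
Difference: 50653 - 117649 = -66996 (Strassen uses MORE here due to padding overhead — for small or just-over-power-of-2 n, padding can outweigh the per-level savings)

Standard: 50653 multiplications (37^3). Strassen: 117649 multiplications (7^6, after padding to 64x64). Strassen reduces 8 recursive multiplications to 7 at each level.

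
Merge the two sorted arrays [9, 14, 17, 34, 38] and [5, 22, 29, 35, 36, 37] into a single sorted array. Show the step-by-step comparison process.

Merging process:

Compare 9 vs 5: take 5 from right. Merged: [5]
Compare 9 vs 22: take 9 from left. Merged: [5, 9]
Compare 14 vs 22: take 14 from left. Merged: [5, 9, 14]
Compare 17 vs 22: take 17 from left. Merged: [5, 9, 14, 17]
Compare 34 vs 22: take 22 from right. Merged: [5, 9, 14, 17, 22]
Compare 34 vs 29: take 29 from right. Merged: [5, 9, 14, 17, 22, 29]
Compare 34 vs 35: take 34 from left. Merged: [5, 9, 14, 17, 22, 29, 34]
Compare 38 vs 35: take 35 from right. Merged: [5, 9, 14, 17, 22, 29, 34, 35]
Compare 38 vs 36: take 36 from right. Merged: [5, 9, 14, 17, 22, 29, 34, 35, 36]
Compare 38 vs 37: take 37 from right. Merged: [5, 9, 14, 17, 22, 29, 34, 35, 36, 37]
Append remaining from left: [38]. Merged: [5, 9, 14, 17, 22, 29, 34, 35, 36, 37, 38]

Final merged array: [5, 9, 14, 17, 22, 29, 34, 35, 36, 37, 38]
Total comparisons: 10

The merged array is [5, 9, 14, 17, 22, 29, 34, 35, 36, 37, 38], requiring 10 comparisons. The merge step runs in O(n) time where n is the total number of elements.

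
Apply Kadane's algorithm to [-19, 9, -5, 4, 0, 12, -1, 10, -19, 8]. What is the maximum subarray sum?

Using Kadane's algorithm on [-19, 9, -5, 4, 0, 12, -1, 10, -19, 8]:

Scanning through the array:
Position 1 (value 9): max_ending_here = 9, max_so_far = 9
Position 2 (value -5): max_ending_here = 4, max_so_far = 9
Position 3 (value 4): max_ending_here = 8, max_so_far = 9
Position 4 (value 0): max_ending_here = 8, max_so_far = 9
Position 5 (value 12): max_ending_here = 20, max_so_far = 20
Position 6 (value -1): max_ending_here = 19, max_so_far = 20
Position 7 (value 10): max_ending_here = 29, max_so_far = 29
Position 8 (value -19): max_ending_here = 10, max_so_far = 29
Position 9 (value 8): max_ending_here = 18, max_so_far = 29

Maximum subarray: [9, -5, 4, 0, 12, -1, 10]
Maximum sum: 29

The maximum subarray is [9, -5, 4, 0, 12, -1, 10] with sum 29. This subarray runs from index 1 to index 7.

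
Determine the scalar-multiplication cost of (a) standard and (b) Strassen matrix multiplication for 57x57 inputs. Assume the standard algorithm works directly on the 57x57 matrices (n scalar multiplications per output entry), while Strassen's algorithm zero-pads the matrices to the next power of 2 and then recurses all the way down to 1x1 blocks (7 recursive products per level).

Matrix multiplication for 57x57 matrices:

Strassen's algorithm requires power-of-2 dimensions. Pad 57x57 to 64x64 (next power of 2).

Standard algorithm: 57^3 = 185193 multiplications
Strassen's algorithm: 7^(log2(64)) = 7^6 = 117649 multiplications
Savings: 185193 - 117649 = 67544 multiplications

Standard: 185193 multiplications (57^3). Strassen: 117649 multiplications (7^6, after padding to 64x64). Strassen reduces 8 recursive multiplications to 7 at each level.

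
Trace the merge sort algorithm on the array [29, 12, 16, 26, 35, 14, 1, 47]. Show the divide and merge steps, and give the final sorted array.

Merge sort trace:

Split: [29, 12, 16, 26, 35, 14, 1, 47] -> [29, 12, 16, 26] and [35, 14, 1, 47]
  Split: [29, 12, 16, 26] -> [29, 12] and [16, 26]
    Split: [29, 12] -> [29] and [12]
    Merge: [29] + [12] -> [12, 29]
    Split: [16, 26] -> [16] and [26]
    Merge: [16] + [26] -> [16, 26]
  Merge: [12, 29] + [16, 26] -> [12, 16, 26, 29]
  Split: [35, 14, 1, 47] -> [35, 14] and [1, 47]
    Split: [35, 14] -> [35] and [14]
    Merge: [35] + [14] -> [14, 35]
    Split: [1, 47] -> [1] and [47]
    Merge: [1] + [47] -> [1, 47]
  Merge: [14, 35] + [1, 47] -> [1, 14, 35, 47]
Merge: [12, 16, 26, 29] + [1, 14, 35, 47] -> [1, 12, 14, 16, 26, 29, 35, 47]

Final sorted array: [1, 12, 14, 16, 26, 29, 35, 47]

The merge sort proceeds by recursively splitting the array and merging sorted halves.
After all merges, the sorted array is [1, 12, 14, 16, 26, 29, 35, 47].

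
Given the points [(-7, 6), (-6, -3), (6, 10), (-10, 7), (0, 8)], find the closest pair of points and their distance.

Computing all pairwise distances among 5 points:

d((-7, 6), (-6, -3)) = 9.0554
d((-7, 6), (6, 10)) = 13.6015
d((-7, 6), (-10, 7)) = 3.1623 <-- minimum
d((-7, 6), (0, 8)) = 7.2801
d((-6, -3), (6, 10)) = 17.6918
d((-6, -3), (-10, 7)) = 10.7703
d((-6, -3), (0, 8)) = 12.53
d((6, 10), (-10, 7)) = 16.2788
d((6, 10), (0, 8)) = 6.3246
d((-10, 7), (0, 8)) = 10.0499

Closest pair: (-7, 6) and (-10, 7) with distance 3.1623

The closest pair is (-7, 6) and (-10, 7) with Euclidean distance 3.1623. For 5 points, brute-force pairwise comparison is shown above. For large n, the divide-and-conquer algorithm (sort by x, recurse on halves, check the dividing strip) achieves O(n log n).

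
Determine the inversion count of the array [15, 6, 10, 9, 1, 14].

Finding inversions in [15, 6, 10, 9, 1, 14]:

(0, 1): arr[0]=15 > arr[1]=6
(0, 2): arr[0]=15 > arr[2]=10
(0, 3): arr[0]=15 > arr[3]=9
(0, 4): arr[0]=15 > arr[4]=1
(0, 5): arr[0]=15 > arr[5]=14
(1, 4): arr[1]=6 > arr[4]=1
(2, 3): arr[2]=10 > arr[3]=9
(2, 4): arr[2]=10 > arr[4]=1
(3, 4): arr[3]=9 > arr[4]=1

Total inversions: 9

The array has 9 inversion(s): (0,1), (0,2), (0,3), (0,4), (0,5), (1,4), (2,3), (2,4), (3,4). Each pair (i,j) satisfies i < j and arr[i] > arr[j].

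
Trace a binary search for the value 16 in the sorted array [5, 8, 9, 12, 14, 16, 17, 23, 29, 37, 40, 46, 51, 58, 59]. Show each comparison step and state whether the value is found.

Binary search for 16 in [5, 8, 9, 12, 14, 16, 17, 23, 29, 37, 40, 46, 51, 58, 59]:

lo=0, hi=14, mid=7, arr[mid]=23 -> 23 > 16, search left half
lo=0, hi=6, mid=3, arr[mid]=12 -> 12 < 16, search right half
lo=4, hi=6, mid=5, arr[mid]=16 -> Found target at index 5!

Binary search finds 16 at index 5 after 3 comparisons. The search repeatedly halves the search space by comparing with the middle element.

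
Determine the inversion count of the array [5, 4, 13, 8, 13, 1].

Finding inversions in [5, 4, 13, 8, 13, 1]:

(0, 1): arr[0]=5 > arr[1]=4
(0, 5): arr[0]=5 > arr[5]=1
(1, 5): arr[1]=4 > arr[5]=1
(2, 3): arr[2]=13 > arr[3]=8
(2, 5): arr[2]=13 > arr[5]=1
(3, 5): arr[3]=8 > arr[5]=1
(4, 5): arr[4]=13 > arr[5]=1

Total inversions: 7

The array has 7 inversion(s): (0,1), (0,5), (1,5), (2,3), (2,5), (3,5), (4,5). Each pair (i,j) satisfies i < j and arr[i] > arr[j].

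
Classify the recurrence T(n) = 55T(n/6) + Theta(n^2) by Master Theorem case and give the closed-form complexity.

Master Theorem for T(n) = 55T(n/6) + O(n^2):

a = 55, b = 6, c = 2
log_b(a) = log_6(55) = 2.2365

Case 1: c = 2 < log_6(55) = 2.2365
T(n) = O(n^(log_6 55))

For T(n) = 55T(n/6) + O(n^2): log_6(55) = 2.2365. This is Case 1 of the Master Theorem (c < log_b(a), work dominated by leaves), giving O(n^(log_6 55)).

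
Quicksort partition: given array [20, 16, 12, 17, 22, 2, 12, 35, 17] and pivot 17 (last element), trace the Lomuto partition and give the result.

Lomuto partition with pivot = 17:

Initial array: [20, 16, 12, 17, 22, 2, 12, 35, 17]

arr[0]=20 > 17: no swap
arr[1]=16 <= 17: swap with position 0, array becomes [16, 20, 12, 17, 22, 2, 12, 35, 17]
arr[2]=12 <= 17: swap with position 1, array becomes [16, 12, 20, 17, 22, 2, 12, 35, 17]
arr[3]=17 <= 17: swap with position 2, array becomes [16, 12, 17, 20, 22, 2, 12, 35, 17]
arr[4]=22 > 17: no swap
arr[5]=2 <= 17: swap with position 3, array becomes [16, 12, 17, 2, 22, 20, 12, 35, 17]
arr[6]=12 <= 17: swap with position 4, array becomes [16, 12, 17, 2, 12, 20, 22, 35, 17]
arr[7]=35 > 17: no swap

Place pivot at position 5: [16, 12, 17, 2, 12, 17, 22, 35, 20]
Pivot position: 5

After partitioning with pivot 17, the array becomes [16, 12, 17, 2, 12, 17, 22, 35, 20]. The pivot is placed at index 5. All elements to the left of the pivot are <= 17, and all elements to the right are > 17.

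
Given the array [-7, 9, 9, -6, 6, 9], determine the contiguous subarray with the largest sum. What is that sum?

Using Kadane's algorithm on [-7, 9, 9, -6, 6, 9]:

Scanning through the array:
Position 1 (value 9): max_ending_here = 9, max_so_far = 9
Position 2 (value 9): max_ending_here = 18, max_so_far = 18
Position 3 (value -6): max_ending_here = 12, max_so_far = 18
Position 4 (value 6): max_ending_here = 18, max_so_far = 18
Position 5 (value 9): max_ending_here = 27, max_so_far = 27

Maximum subarray: [9, 9, -6, 6, 9]
Maximum sum: 27

The maximum subarray is [9, 9, -6, 6, 9] with sum 27. This subarray runs from index 1 to index 5.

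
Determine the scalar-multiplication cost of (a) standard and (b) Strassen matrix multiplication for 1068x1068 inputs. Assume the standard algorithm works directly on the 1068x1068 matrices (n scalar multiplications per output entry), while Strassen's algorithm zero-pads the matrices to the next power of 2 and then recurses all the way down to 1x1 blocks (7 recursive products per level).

Matrix multiplication for 1068x1068 matrices:

Strassen's algorithm requires power-of-2 dimensions. Pad 1068x1068 to 2048x2048 (next power of 2).

Standard algorithm: 1068^3 = 1218186432 multiplications
Strassen's algorithm: 7^(log2(2048)) = 7^11 = 1977326743 multiplications
Difference: 1218186432 - 1977326743 = -759140311 (Strassen uses MORE here due to padding overhead — for small or just-over-power-of-2 n, padding can outweigh the per-level savings)

Standard: 1218186432 multiplications (1068^3). Strassen: 1977326743 multiplications (7^11, after padding to 2048x2048). Strassen reduces 8 recursive multiplications to 7 at each level.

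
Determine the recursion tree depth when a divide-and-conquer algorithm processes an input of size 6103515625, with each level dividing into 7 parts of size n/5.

For divide and conquer with division factor 5:

Problem sizes at each level:
Level 0: 6103515625
Level 1: 1220703125
Level 2: 244140625
Level 3: 48828125
Level 4: 9765625
Level 5: 1953125
Level 6: 390625
Level 7: 78125
Level 8: 15625
Level 9: 3125
Level 10: 625
Level 11: 125
Level 12: 25
Level 13: 5
Level 14: 1

The root is level 0 and the size-1 base case is level 14 (the tree spans levels 0 through 14, i.e. 15 levels counting the root), so the depth is the number of divisions: log_5(6103515625) = 14

The recursion tree depth is log_5(6103515625) = 14. At each level, the problem size is divided by 5, so it takes 14 divisions to reduce to a base case of size 1. The algorithm makes 7 recursive calls at each level.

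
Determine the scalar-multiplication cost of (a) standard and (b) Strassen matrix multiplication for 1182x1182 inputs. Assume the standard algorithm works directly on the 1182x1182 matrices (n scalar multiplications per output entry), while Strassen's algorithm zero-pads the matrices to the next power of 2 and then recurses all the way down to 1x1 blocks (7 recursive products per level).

Matrix multiplication for 1182x1182 matrices:

Strassen's algorithm requires power-of-2 dimensions. Pad 1182x1182 to 2048x2048 (next power of 2).

Standard algorithm: 1182^3 = 1651400568 multiplications
Strassen's algorithm: 7^(log2(2048)) = 7^11 = 1977326743 multiplications
Difference: 1651400568 - 1977326743 = -325926175 (Strassen uses MORE here due to padding overhead — for small or just-over-power-of-2 n, padding can outweigh the per-level savings)

Standard: 1651400568 multiplications (1182^3). Strassen: 1977326743 multiplications (7^11, after padding to 2048x2048). Strassen reduces 8 recursive multiplications to 7 at each level.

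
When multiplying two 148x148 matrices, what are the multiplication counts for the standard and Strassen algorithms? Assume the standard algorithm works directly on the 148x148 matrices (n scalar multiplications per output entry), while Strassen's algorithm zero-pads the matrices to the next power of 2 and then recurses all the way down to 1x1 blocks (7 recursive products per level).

Matrix multiplication for 148x148 matrices:

Strassen's algorithm requires power-of-2 dimensions. Pad 148x148 to 256x256 (next power of 2).

Standard algorithm: 148^3 = 3241792 multiplications
Strassen's algorithm: 7^(log2(256)) = 7^8 = 5764801 multiplications
Difference: 3241792 - 5764801 = -2523009 (Strassen uses MORE here due to padding overhead — for small or just-over-power-of-2 n, padding can outweigh the per-level savings)

Standard: 3241792 multiplications (148^3). Strassen: 5764801 multiplications (7^8, after padding to 256x256). Strassen reduces 8 recursive multiplications to 7 at each level.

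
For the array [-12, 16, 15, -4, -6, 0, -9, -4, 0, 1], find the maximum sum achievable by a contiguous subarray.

Using Kadane's algorithm on [-12, 16, 15, -4, -6, 0, -9, -4, 0, 1]:

Scanning through the array:
Position 1 (value 16): max_ending_here = 16, max_so_far = 16
Position 2 (value 15): max_ending_here = 31, max_so_far = 31
Position 3 (value -4): max_ending_here = 27, max_so_far = 31
Position 4 (value -6): max_ending_here = 21, max_so_far = 31
Position 5 (value 0): max_ending_here = 21, max_so_far = 31
Position 6 (value -9): max_ending_here = 12, max_so_far = 31
Position 7 (value -4): max_ending_here = 8, max_so_far = 31
Position 8 (value 0): max_ending_here = 8, max_so_far = 31
Position 9 (value 1): max_ending_here = 9, max_so_far = 31

Maximum subarray: [16, 15]
Maximum sum: 31

The maximum subarray is [16, 15] with sum 31. This subarray runs from index 1 to index 2.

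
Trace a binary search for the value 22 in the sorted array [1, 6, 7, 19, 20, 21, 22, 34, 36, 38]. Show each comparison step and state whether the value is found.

Binary search for 22 in [1, 6, 7, 19, 20, 21, 22, 34, 36, 38]:

lo=0, hi=9, mid=4, arr[mid]=20 -> 20 < 22, search right half
lo=5, hi=9, mid=7, arr[mid]=34 -> 34 > 22, search left half
lo=5, hi=6, mid=5, arr[mid]=21 -> 21 < 22, search right half
lo=6, hi=6, mid=6, arr[mid]=22 -> Found target at index 6!

Binary search finds 22 at index 6 after 4 comparisons. The search repeatedly halves the search space by comparing with the middle element.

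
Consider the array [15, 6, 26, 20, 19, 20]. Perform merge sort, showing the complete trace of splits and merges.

Merge sort trace:

Split: [15, 6, 26, 20, 19, 20] -> [15, 6, 26] and [20, 19, 20]
  Split: [15, 6, 26] -> [15] and [6, 26]
    Split: [6, 26] -> [6] and [26]
    Merge: [6] + [26] -> [6, 26]
  Merge: [15] + [6, 26] -> [6, 15, 26]
  Split: [20, 19, 20] -> [20] and [19, 20]
    Split: [19, 20] -> [19] and [20]
    Merge: [19] + [20] -> [19, 20]
  Merge: [20] + [19, 20] -> [19, 20, 20]
Merge: [6, 15, 26] + [19, 20, 20] -> [6, 15, 19, 20, 20, 26]

Final sorted array: [6, 15, 19, 20, 20, 26]

The merge sort proceeds by recursively splitting the array and merging sorted halves.
After all merges, the sorted array is [6, 15, 19, 20, 20, 26].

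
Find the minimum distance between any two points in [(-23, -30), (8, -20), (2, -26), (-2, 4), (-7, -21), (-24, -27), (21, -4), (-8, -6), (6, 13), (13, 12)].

Computing all pairwise distances among 10 points:

d((-23, -30), (8, -20)) = 32.573
d((-23, -30), (2, -26)) = 25.318
d((-23, -30), (-2, 4)) = 39.9625
d((-23, -30), (-7, -21)) = 18.3576
d((-23, -30), (-24, -27)) = 3.1623 <-- minimum
d((-23, -30), (21, -4)) = 51.1077
d((-23, -30), (-8, -6)) = 28.3019
d((-23, -30), (6, 13)) = 51.8652
d((-23, -30), (13, 12)) = 55.3173
d((8, -20), (2, -26)) = 8.4853
d((8, -20), (-2, 4)) = 26.0
d((8, -20), (-7, -21)) = 15.0333
d((8, -20), (-24, -27)) = 32.7567
d((8, -20), (21, -4)) = 20.6155
d((8, -20), (-8, -6)) = 21.2603
d((8, -20), (6, 13)) = 33.0606
d((8, -20), (13, 12)) = 32.3883
d((2, -26), (-2, 4)) = 30.2655
d((2, -26), (-7, -21)) = 10.2956
d((2, -26), (-24, -27)) = 26.0192
d((2, -26), (21, -4)) = 29.0689
d((2, -26), (-8, -6)) = 22.3607
d((2, -26), (6, 13)) = 39.2046
d((2, -26), (13, 12)) = 39.5601
d((-2, 4), (-7, -21)) = 25.4951
d((-2, 4), (-24, -27)) = 38.0132
d((-2, 4), (21, -4)) = 24.3516
d((-2, 4), (-8, -6)) = 11.6619
d((-2, 4), (6, 13)) = 12.0416
d((-2, 4), (13, 12)) = 17.0
d((-7, -21), (-24, -27)) = 18.0278
d((-7, -21), (21, -4)) = 32.7567
d((-7, -21), (-8, -6)) = 15.0333
d((-7, -21), (6, 13)) = 36.4005
d((-7, -21), (13, 12)) = 38.5876
d((-24, -27), (21, -4)) = 50.5371
d((-24, -27), (-8, -6)) = 26.4008
d((-24, -27), (6, 13)) = 50.0
d((-24, -27), (13, 12)) = 53.7587
d((21, -4), (-8, -6)) = 29.0689
d((21, -4), (6, 13)) = 22.6716
d((21, -4), (13, 12)) = 17.8885
d((-8, -6), (6, 13)) = 23.6008
d((-8, -6), (13, 12)) = 27.6586
d((6, 13), (13, 12)) = 7.0711

Closest pair: (-23, -30) and (-24, -27) with distance 3.1623

The closest pair is (-23, -30) and (-24, -27) with Euclidean distance 3.1623. For 10 points, brute-force pairwise comparison is shown above. For large n, the divide-and-conquer algorithm (sort by x, recurse on halves, check the dividing strip) achieves O(n log n).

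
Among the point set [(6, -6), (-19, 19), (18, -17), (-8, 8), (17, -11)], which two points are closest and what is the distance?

Computing all pairwise distances among 5 points:

d((6, -6), (-19, 19)) = 35.3553
d((6, -6), (18, -17)) = 16.2788
d((6, -6), (-8, 8)) = 19.799
d((6, -6), (17, -11)) = 12.083
d((-19, 19), (18, -17)) = 51.6236
d((-19, 19), (-8, 8)) = 15.5563
d((-19, 19), (17, -11)) = 46.8615
d((18, -17), (-8, 8)) = 36.0694
d((18, -17), (17, -11)) = 6.0828 <-- minimum
d((-8, 8), (17, -11)) = 31.4006

Closest pair: (18, -17) and (17, -11) with distance 6.0828

The closest pair is (18, -17) and (17, -11) with Euclidean distance 6.0828. For 5 points, brute-force pairwise comparison is shown above. For large n, the divide-and-conquer algorithm (sort by x, recurse on halves, check the dividing strip) achieves O(n log n).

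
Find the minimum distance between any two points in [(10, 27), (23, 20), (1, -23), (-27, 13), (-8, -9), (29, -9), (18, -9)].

Computing all pairwise distances among 7 points:

d((10, 27), (23, 20)) = 14.7648
d((10, 27), (1, -23)) = 50.8035
d((10, 27), (-27, 13)) = 39.5601
d((10, 27), (-8, -9)) = 40.2492
d((10, 27), (29, -9)) = 40.7063
d((10, 27), (18, -9)) = 36.8782
d((23, 20), (1, -23)) = 48.3011
d((23, 20), (-27, 13)) = 50.4876
d((23, 20), (-8, -9)) = 42.45
d((23, 20), (29, -9)) = 29.6142
d((23, 20), (18, -9)) = 29.4279
d((1, -23), (-27, 13)) = 45.607
d((1, -23), (-8, -9)) = 16.6433
d((1, -23), (29, -9)) = 31.305
d((1, -23), (18, -9)) = 22.0227
d((-27, 13), (-8, -9)) = 29.0689
d((-27, 13), (29, -9)) = 60.1664
d((-27, 13), (18, -9)) = 50.0899
d((-8, -9), (29, -9)) = 37.0
d((-8, -9), (18, -9)) = 26.0
d((29, -9), (18, -9)) = 11.0 <-- minimum

Closest pair: (29, -9) and (18, -9) with distance 11.0

The closest pair is (29, -9) and (18, -9) with Euclidean distance 11.0. For 7 points, brute-force pairwise comparison is shown above. For large n, the divide-and-conquer algorithm (sort by x, recurse on halves, check the dividing strip) achieves O(n log n).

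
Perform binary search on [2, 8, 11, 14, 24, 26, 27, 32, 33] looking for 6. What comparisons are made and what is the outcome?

Binary search for 6 in [2, 8, 11, 14, 24, 26, 27, 32, 33]:

lo=0, hi=8, mid=4, arr[mid]=24 -> 24 > 6, search left half
lo=0, hi=3, mid=1, arr[mid]=8 -> 8 > 6, search left half
lo=0, hi=0, mid=0, arr[mid]=2 -> 2 < 6, search right half
lo=1 > hi=0, target 6 not found

Binary search determines that 6 is not in the array after 3 comparisons. The search space was exhausted without finding the target.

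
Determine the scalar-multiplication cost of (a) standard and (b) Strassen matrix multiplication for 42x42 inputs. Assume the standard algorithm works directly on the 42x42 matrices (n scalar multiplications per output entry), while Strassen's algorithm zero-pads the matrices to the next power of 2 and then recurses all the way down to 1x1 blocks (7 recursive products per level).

Matrix multiplication for 42x42 matrices:

Strassen's algorithm requires power-of-2 dimensions. Pad 42x42 to 64x64 (next power of 2).

Standard algorithm: 42^3 = 74088 multiplications
Strassen's algorithm: 7^(log2(64)) = 7^6 = 117649 multiplications
Difference: 74088 - 117649 = -43561 (Strassen uses MORE here due to padding overhead — for small or just-over-power-of-2 n, padding can outweigh the per-level savings)

Standard: 74088 multiplications (42^3). Strassen: 117649 multiplications (7^6, after padding to 64x64). Strassen reduces 8 recursive multiplications to 7 at each level.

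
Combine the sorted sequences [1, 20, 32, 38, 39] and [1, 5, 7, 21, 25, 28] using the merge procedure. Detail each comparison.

Merging process:

Compare 1 vs 1: take 1 from left. Merged: [1]
Compare 20 vs 1: take 1 from right. Merged: [1, 1]
Compare 20 vs 5: take 5 from right. Merged: [1, 1, 5]
Compare 20 vs 7: take 7 from right. Merged: [1, 1, 5, 7]
Compare 20 vs 21: take 20 from left. Merged: [1, 1, 5, 7, 20]
Compare 32 vs 21: take 21 from right. Merged: [1, 1, 5, 7, 20, 21]
Compare 32 vs 25: take 25 from right. Merged: [1, 1, 5, 7, 20, 21, 25]
Compare 32 vs 28: take 28 from right. Merged: [1, 1, 5, 7, 20, 21, 25, 28]
Append remaining from left: [32, 38, 39]. Merged: [1, 1, 5, 7, 20, 21, 25, 28, 32, 38, 39]

Final merged array: [1, 1, 5, 7, 20, 21, 25, 28, 32, 38, 39]
Total comparisons: 8

The merged array is [1, 1, 5, 7, 20, 21, 25, 28, 32, 38, 39], requiring 8 comparisons. The merge step runs in O(n) time where n is the total number of elements.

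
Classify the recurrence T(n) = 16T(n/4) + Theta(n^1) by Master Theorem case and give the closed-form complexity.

Master Theorem for T(n) = 16T(n/4) + O(n^1):

a = 16, b = 4, c = 1
log_b(a) = log_4(16) = 2.0000

Case 1: c = 1 < log_4(16) = 2.0000
T(n) = O(n^(log_4 16)) = O(n^2)

For T(n) = 16T(n/4) + O(n^1): log_4(16) = 2.0000. This is Case 1 of the Master Theorem (c < log_b(a), work dominated by leaves), giving O(n^2).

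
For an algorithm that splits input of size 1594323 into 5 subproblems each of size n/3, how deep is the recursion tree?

For divide and conquer with division factor 3:

Problem sizes at each level:
Level 0: 1594323
Level 1: 531441
Level 2: 177147
Level 3: 59049
Level 4: 19683
Level 5: 6561
Level 6: 2187
Level 7: 729
Level 8: 243
Level 9: 81
Level 10: 27
Level 11: 9
Level 12: 3
Level 13: 1

The root is level 0 and the size-1 base case is level 13 (the tree spans levels 0 through 13, i.e. 14 levels counting the root), so the depth is the number of divisions: log_3(1594323) = 13

The recursion tree depth is log_3(1594323) = 13. At each level, the problem size is divided by 3, so it takes 13 divisions to reduce to a base case of size 1. The algorithm makes 5 recursive calls at each level.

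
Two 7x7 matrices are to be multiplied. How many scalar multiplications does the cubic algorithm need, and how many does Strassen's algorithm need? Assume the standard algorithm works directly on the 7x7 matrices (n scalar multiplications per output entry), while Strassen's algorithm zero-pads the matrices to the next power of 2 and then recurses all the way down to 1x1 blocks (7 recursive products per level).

Matrix multiplication for 7x7 matrices:

Strassen's algorithm requires power-of-2 dimensions. Pad 7x7 to 8x8 (next power of 2).

Standard algorithm: 7^3 = 343 multiplications
Strassen's algorithm: 7^(log2(8)) = 7^3 = 343 multiplications
Savings: 343 - 343 = 0 multiplications

Standard: 343 multiplications (7^3). Strassen: 343 multiplications (7^3, after padding to 8x8). Strassen reduces 8 recursive multiplications to 7 at each level.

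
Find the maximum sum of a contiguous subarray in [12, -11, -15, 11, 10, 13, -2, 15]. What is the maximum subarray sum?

Using Kadane's algorithm on [12, -11, -15, 11, 10, 13, -2, 15]:

Scanning through the array:
Position 1 (value -11): max_ending_here = 1, max_so_far = 12
Position 2 (value -15): max_ending_here = -14, max_so_far = 12
Position 3 (value 11): max_ending_here = 11, max_so_far = 12
Position 4 (value 10): max_ending_here = 21, max_so_far = 21
Position 5 (value 13): max_ending_here = 34, max_so_far = 34
Position 6 (value -2): max_ending_here = 32, max_so_far = 34
Position 7 (value 15): max_ending_here = 47, max_so_far = 47

Maximum subarray: [11, 10, 13, -2, 15]
Maximum sum: 47

The maximum subarray is [11, 10, 13, -2, 15] with sum 47. This subarray runs from index 3 to index 7.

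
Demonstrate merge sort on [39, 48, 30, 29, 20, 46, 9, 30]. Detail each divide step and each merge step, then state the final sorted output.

Merge sort trace:

Split: [39, 48, 30, 29, 20, 46, 9, 30] -> [39, 48, 30, 29] and [20, 46, 9, 30]
  Split: [39, 48, 30, 29] -> [39, 48] and [30, 29]
    Split: [39, 48] -> [39] and [48]
    Merge: [39] + [48] -> [39, 48]
    Split: [30, 29] -> [30] and [29]
    Merge: [30] + [29] -> [29, 30]
  Merge: [39, 48] + [29, 30] -> [29, 30, 39, 48]
  Split: [20, 46, 9, 30] -> [20, 46] and [9, 30]
    Split: [20, 46] -> [20] and [46]
    Merge: [20] + [46] -> [20, 46]
    Split: [9, 30] -> [9] and [30]
    Merge: [9] + [30] -> [9, 30]
  Merge: [20, 46] + [9, 30] -> [9, 20, 30, 46]
Merge: [29, 30, 39, 48] + [9, 20, 30, 46] -> [9, 20, 29, 30, 30, 39, 46, 48]

Final sorted array: [9, 20, 29, 30, 30, 39, 46, 48]

The merge sort proceeds by recursively splitting the array and merging sorted halves.
After all merges, the sorted array is [9, 20, 29, 30, 30, 39, 46, 48].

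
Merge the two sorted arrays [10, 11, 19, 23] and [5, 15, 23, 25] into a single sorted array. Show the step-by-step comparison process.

Merging process:

Compare 10 vs 5: take 5 from right. Merged: [5]
Compare 10 vs 15: take 10 from left. Merged: [5, 10]
Compare 11 vs 15: take 11 from left. Merged: [5, 10, 11]
Compare 19 vs 15: take 15 from right. Merged: [5, 10, 11, 15]
Compare 19 vs 23: take 19 from left. Merged: [5, 10, 11, 15, 19]
Compare 23 vs 23: take 23 from left. Merged: [5, 10, 11, 15, 19, 23]
Append remaining from right: [23, 25]. Merged: [5, 10, 11, 15, 19, 23, 23, 25]

Final merged array: [5, 10, 11, 15, 19, 23, 23, 25]
Total comparisons: 6

The merged array is [5, 10, 11, 15, 19, 23, 23, 25], requiring 6 comparisons. The merge step runs in O(n) time where n is the total number of elements.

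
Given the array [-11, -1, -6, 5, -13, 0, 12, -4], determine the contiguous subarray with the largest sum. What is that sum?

Using Kadane's algorithm on [-11, -1, -6, 5, -13, 0, 12, -4]:

Scanning through the array:
Position 1 (value -1): max_ending_here = -1, max_so_far = -1
Position 2 (value -6): max_ending_here = -6, max_so_far = -1
Position 3 (value 5): max_ending_here = 5, max_so_far = 5
Position 4 (value -13): max_ending_here = -8, max_so_far = 5
Position 5 (value 0): max_ending_here = 0, max_so_far = 5
Position 6 (value 12): max_ending_here = 12, max_so_far = 12
Position 7 (value -4): max_ending_here = 8, max_so_far = 12

Maximum subarray: [0, 12]
Maximum sum: 12

The maximum subarray is [0, 12] with sum 12. This subarray runs from index 5 to index 6.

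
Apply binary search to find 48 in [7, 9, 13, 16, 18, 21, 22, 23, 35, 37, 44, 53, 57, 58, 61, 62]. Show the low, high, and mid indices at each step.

Binary search for 48 in [7, 9, 13, 16, 18, 21, 22, 23, 35, 37, 44, 53, 57, 58, 61, 62]:

lo=0, hi=15, mid=7, arr[mid]=23 -> 23 < 48, search right half
lo=8, hi=15, mid=11, arr[mid]=53 -> 53 > 48, search left half
lo=8, hi=10, mid=9, arr[mid]=37 -> 37 < 48, search right half
lo=10, hi=10, mid=10, arr[mid]=44 -> 44 < 48, search right half
lo=11 > hi=10, target 48 not found

Binary search determines that 48 is not in the array after 4 comparisons. The search space was exhausted without finding the target.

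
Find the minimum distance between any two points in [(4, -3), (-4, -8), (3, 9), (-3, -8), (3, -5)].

Computing all pairwise distances among 5 points:

d((4, -3), (-4, -8)) = 9.434
d((4, -3), (3, 9)) = 12.0416
d((4, -3), (-3, -8)) = 8.6023
d((4, -3), (3, -5)) = 2.2361
d((-4, -8), (3, 9)) = 18.3848
d((-4, -8), (-3, -8)) = 1.0 <-- minimum
d((-4, -8), (3, -5)) = 7.6158
d((3, 9), (-3, -8)) = 18.0278
d((3, 9), (3, -5)) = 14.0
d((-3, -8), (3, -5)) = 6.7082

Closest pair: (-4, -8) and (-3, -8) with distance 1.0

The closest pair is (-4, -8) and (-3, -8) with Euclidean distance 1.0. For 5 points, brute-force pairwise comparison is shown above. For large n, the divide-and-conquer algorithm (sort by x, recurse on halves, check the dividing strip) achieves O(n log n).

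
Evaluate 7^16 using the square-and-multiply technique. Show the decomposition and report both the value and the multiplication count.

Computing 7^16 by squaring (build up from 7^1; each line after the first costs one multiplication):

7^1 = 7
7^2 = (7^1)^2 = 7^2 = 49
7^4 = (7^2)^2 = 49^2 = 2401
7^8 = (7^4)^2 = 2401^2 = 5764801
7^16 = (7^8)^2 = 5764801^2 = 33232930569601

Result: 33232930569601
Multiplications needed: 4 (4 lines after 7^1)

7^16 = 33232930569601. Using exponentiation by squaring, this requires 4 multiplications. The key idea: if the exponent is even, square the half-power; if odd, multiply by the base once.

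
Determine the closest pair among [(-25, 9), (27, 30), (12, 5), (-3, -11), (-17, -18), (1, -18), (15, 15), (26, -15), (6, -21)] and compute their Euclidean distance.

Computing all pairwise distances among 9 points:

d((-25, 9), (27, 30)) = 56.0803
d((-25, 9), (12, 5)) = 37.2156
d((-25, 9), (-3, -11)) = 29.7321
d((-25, 9), (-17, -18)) = 28.1603
d((-25, 9), (1, -18)) = 37.4833
d((-25, 9), (15, 15)) = 40.4475
d((-25, 9), (26, -15)) = 56.3649
d((-25, 9), (6, -21)) = 43.1393
d((27, 30), (12, 5)) = 29.1548
d((27, 30), (-3, -11)) = 50.8035
d((27, 30), (-17, -18)) = 65.1153
d((27, 30), (1, -18)) = 54.5894
d((27, 30), (15, 15)) = 19.2094
d((27, 30), (26, -15)) = 45.0111
d((27, 30), (6, -21)) = 55.1543
d((12, 5), (-3, -11)) = 21.9317
d((12, 5), (-17, -18)) = 37.0135
d((12, 5), (1, -18)) = 25.4951
d((12, 5), (15, 15)) = 10.4403
d((12, 5), (26, -15)) = 24.4131
d((12, 5), (6, -21)) = 26.6833
d((-3, -11), (-17, -18)) = 15.6525
d((-3, -11), (1, -18)) = 8.0623
d((-3, -11), (15, 15)) = 31.6228
d((-3, -11), (26, -15)) = 29.2746
d((-3, -11), (6, -21)) = 13.4536
d((-17, -18), (1, -18)) = 18.0
d((-17, -18), (15, 15)) = 45.9674
d((-17, -18), (26, -15)) = 43.1045
d((-17, -18), (6, -21)) = 23.1948
d((1, -18), (15, 15)) = 35.8469
d((1, -18), (26, -15)) = 25.1794
d((1, -18), (6, -21)) = 5.831 <-- minimum
d((15, 15), (26, -15)) = 31.9531
d((15, 15), (6, -21)) = 37.108
d((26, -15), (6, -21)) = 20.8806

Closest pair: (1, -18) and (6, -21) with distance 5.831

The closest pair is (1, -18) and (6, -21) with Euclidean distance 5.831. For 9 points, brute-force pairwise comparison is shown above. For large n, the divide-and-conquer algorithm (sort by x, recurse on halves, check the dividing strip) achieves O(n log n).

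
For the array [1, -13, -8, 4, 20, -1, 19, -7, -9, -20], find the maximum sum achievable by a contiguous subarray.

Using Kadane's algorithm on [1, -13, -8, 4, 20, -1, 19, -7, -9, -20]:

Scanning through the array:
Position 1 (value -13): max_ending_here = -12, max_so_far = 1
Position 2 (value -8): max_ending_here = -8, max_so_far = 1
Position 3 (value 4): max_ending_here = 4, max_so_far = 4
Position 4 (value 20): max_ending_here = 24, max_so_far = 24
Position 5 (value -1): max_ending_here = 23, max_so_far = 24
Position 6 (value 19): max_ending_here = 42, max_so_far = 42
Position 7 (value -7): max_ending_here = 35, max_so_far = 42
Position 8 (value -9): max_ending_here = 26, max_so_far = 42
Position 9 (value -20): max_ending_here = 6, max_so_far = 42

Maximum subarray: [4, 20, -1, 19]
Maximum sum: 42

The maximum subarray is [4, 20, -1, 19] with sum 42. This subarray runs from index 3 to index 6.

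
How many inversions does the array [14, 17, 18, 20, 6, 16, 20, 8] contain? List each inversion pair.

Finding inversions in [14, 17, 18, 20, 6, 16, 20, 8]:

(0, 4): arr[0]=14 > arr[4]=6
(0, 7): arr[0]=14 > arr[7]=8
(1, 4): arr[1]=17 > arr[4]=6
(1, 5): arr[1]=17 > arr[5]=16
(1, 7): arr[1]=17 > arr[7]=8
(2, 4): arr[2]=18 > arr[4]=6
(2, 5): arr[2]=18 > arr[5]=16
(2, 7): arr[2]=18 > arr[7]=8
(3, 4): arr[3]=20 > arr[4]=6
(3, 5): arr[3]=20 > arr[5]=16
(3, 7): arr[3]=20 > arr[7]=8
(5, 7): arr[5]=16 > arr[7]=8
(6, 7): arr[6]=20 > arr[7]=8

Total inversions: 13

The array has 13 inversion(s): (0,4), (0,7), (1,4), (1,5), (1,7), (2,4), (2,5), (2,7), (3,4), (3,5), (3,7), (5,7), (6,7). Each pair (i,j) satisfies i < j and arr[i] > arr[j].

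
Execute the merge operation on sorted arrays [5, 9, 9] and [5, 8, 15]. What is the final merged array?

Merging process:

Compare 5 vs 5: take 5 from left. Merged: [5]
Compare 9 vs 5: take 5 from right. Merged: [5, 5]
Compare 9 vs 8: take 8 from right. Merged: [5, 5, 8]
Compare 9 vs 15: take 9 from left. Merged: [5, 5, 8, 9]
Compare 9 vs 15: take 9 from left. Merged: [5, 5, 8, 9, 9]
Append remaining from right: [15]. Merged: [5, 5, 8, 9, 9, 15]

Final merged array: [5, 5, 8, 9, 9, 15]
Total comparisons: 5

The merged array is [5, 5, 8, 9, 9, 15], requiring 5 comparisons. The merge step runs in O(n) time where n is the total number of elements.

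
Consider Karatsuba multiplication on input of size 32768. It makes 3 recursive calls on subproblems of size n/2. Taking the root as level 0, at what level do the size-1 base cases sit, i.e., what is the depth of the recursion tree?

For divide and conquer with division factor 2:

Problem sizes at each level:
Level 0: 32768
Level 1: 16384
Level 2: 8192
Level 3: 4096
Level 4: 2048
Level 5: 1024
Level 6: 512
Level 7: 256
Level 8: 128
Level 9: 64
Level 10: 32
Level 11: 16
Level 12: 8
Level 13: 4
Level 14: 2
Level 15: 1

The root is level 0 and the size-1 base case is level 15 (the tree spans levels 0 through 15, i.e. 16 levels counting the root), so the depth is the number of divisions: log_2(32768) = 15

The recursion tree depth is log_2(32768) = 15. At each level, the problem size is divided by 2, so it takes 15 divisions to reduce to a base case of size 1. The algorithm makes 3 recursive calls at each level.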